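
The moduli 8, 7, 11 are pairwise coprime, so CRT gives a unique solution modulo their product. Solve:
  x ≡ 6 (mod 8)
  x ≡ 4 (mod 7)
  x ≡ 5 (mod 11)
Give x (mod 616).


Moduli 8, 7, 11 are pairwise coprime; by CRT there is a unique solution modulo M = 8 · 7 · 11 = 616.
Solve pairwise, accumulating the modulus:
  Start with x ≡ 6 (mod 8).
  Combine with x ≡ 4 (mod 7): since gcd(8, 7) = 1, we get a unique residue mod 56.
    Write x = 6 + 8·t and substitute into x ≡ 4 (mod 7): 8·t ≡ 4 − 6 = -2 (mod 7).
    Reduce coefficients mod 7: 1·t ≡ 5 (mod 7).
    So t ≡ 5 (mod 7).
    Then x = 6 + 8·5 = 46, valid modulo lcm(8, 7) = 56: x ≡ 46 (mod 56).
  Combine with x ≡ 5 (mod 11): since gcd(56, 11) = 1, we get a unique residue mod 616.
    Write x = 46 + 56·t and substitute into x ≡ 5 (mod 11): 56·t ≡ 5 − 46 = -41 (mod 11).
    Reduce coefficients mod 11: 1·t ≡ 3 (mod 11).
    So t ≡ 3 (mod 11).
    Then x = 46 + 56·3 = 214, valid modulo lcm(56, 11) = 616: x ≡ 214 (mod 616).
Verify: 214 mod 8 = 6 ✓, 214 mod 7 = 4 ✓, 214 mod 11 = 5 ✓.

x ≡ 214 (mod 616).


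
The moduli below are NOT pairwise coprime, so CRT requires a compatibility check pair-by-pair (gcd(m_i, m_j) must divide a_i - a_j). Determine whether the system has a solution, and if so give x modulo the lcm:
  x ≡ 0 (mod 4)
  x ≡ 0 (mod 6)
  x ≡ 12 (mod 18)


Moduli 4, 6, 18 are not pairwise coprime, so CRT works modulo lcm(m_i) when all pairwise compatibility conditions hold.
Pairwise compatibility: gcd(m_i, m_j) must divide a_i - a_j for every pair.
Merge one congruence at a time:
  Start: x ≡ 0 (mod 4).
  Combine with x ≡ 0 (mod 6): gcd(4, 6) = 2; 0 - 0 = 0, which IS divisible by 2, so compatible.
    Write x = 0 + 4·t and substitute into x ≡ 0 (mod 6): 4·t ≡ 0 − 0 = 0 (mod 6).
    Divide the congruence (and modulus) by g = 2: 2·t ≡ 0 (mod 3).
    The inverse of 2 mod 3 is 2 (since 2·2 = 4 = 1·3 + 1), so t ≡ 2·0 = 0 ≡ 0 (mod 3).
    Then x = 0 + 4·0 = 0, valid modulo lcm(4, 6) = 12: x ≡ 0 (mod 12).
  Combine with x ≡ 12 (mod 18): gcd(12, 18) = 6; 12 - 0 = 12, which IS divisible by 6, so compatible.
    Write x = 0 + 12·t and substitute into x ≡ 12 (mod 18): 12·t ≡ 12 − 0 = 12 (mod 18).
    Divide the congruence (and modulus) by g = 6: 2·t ≡ 2 (mod 3).
    The inverse of 2 mod 3 is 2 (since 2·2 = 4 = 1·3 + 1), so t ≡ 2·2 = 4 ≡ 1 (mod 3).
    Then x = 0 + 12·1 = 12, valid modulo lcm(12, 18) = 36: x ≡ 12 (mod 36).
Verify: 12 mod 4 = 0, 12 mod 6 = 0, 12 mod 18 = 12.

x ≡ 12 (mod 36).


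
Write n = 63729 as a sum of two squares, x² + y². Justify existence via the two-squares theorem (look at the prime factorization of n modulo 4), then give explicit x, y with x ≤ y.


Step 1: Factor n = 63729 = 3^2 · 73 · 97.
Step 2: Check the mod-4 condition on each prime factor: 3 ≡ 3 (mod 4), exponent 2 (must be even); 73 ≡ 1 (mod 4), exponent 1; 97 ≡ 1 (mod 4), exponent 1.
All primes ≡ 3 (mod 4) appear to even exponent (or don't appear), so by the two-squares theorem n IS expressible as a sum of two squares.
Step 3: Build a representation. Group n = k² · m with k = 3 and m = 73 · 97 = 7081 (a product of primes ≡ 1 (mod 4)); a representation of m scales to one of n via (k·x)² + (k·y)² = k²(x² + y²). Each prime p ≡ 1 (mod 4) is itself a sum of two squares; find a² by testing p − a² for a perfect square:
  73: 73 − 1² = 72, 73 − 2² = 69, 73 − 3² = 64 = 8² ⇒ 73 = 3² + 8².
  97: 97 − 1² = 96, 97 − 2² = 93, 97 − 3² = 88, 97 − 4² = 81 = 9² ⇒ 97 = 4² + 9².
  Combine using the Brahmagupta–Fibonacci identity (a² + b²)(c² + d²) = (ac − bd)² + (ad + bc)² = (ac + bd)² + (ad − bc)²:
  73 · 97 = 7081: from (3² + 8²)(4² + 9²), take (3·4 − 8·9, 3·9 + 8·4) = (12 − 72, 27 + 32) = (-60, 59); dropping signs (only squares matter) gives (60, 59); check 60² + 59² = 3600 + 3481 = 7081 ✓.
  Scale by k = 3: (3·60, 3·59) = (180, 177).
Step 4: Order so x ≤ y and verify: 177² + 180² = 31329 + 32400 = 63729 = n. ✓

n = 63729 = 177² + 180² (one valid representation with x ≤ y).


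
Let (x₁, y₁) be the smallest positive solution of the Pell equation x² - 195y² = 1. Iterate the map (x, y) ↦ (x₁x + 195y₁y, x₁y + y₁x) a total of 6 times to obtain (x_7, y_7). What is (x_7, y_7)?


Step 1: Find the fundamental solution (x₁, y₁) of x² - 195y² = 1.
  Expand √195 as a continued fraction. a₀ = ⌊√195⌋ = 13; iterate m_{k+1} = d_k·a_k − m_k, d_{k+1} = (195 − m_{k+1}²)/d_k, a_{k+1} = ⌊(a₀ + m_{k+1})/d_{k+1}⌋ (starting m₀ = 0, d₀ = 1), with convergents p_k = a_k·p_{k-1} + p_{k-2}, q_k = a_k·q_{k-1} + q_{k-2} (p₋₁ = 1, q₋₁ = 0):
  k = 0: a₀ = 13; p₀/q₀ = 13/1; p₀² − 195·q₀² = 169 − 195 = -26.
  k = 1: m = 13, d = 26, a = ⌊(13 + 13)/26⌋ = 1; p/q = (1·13 + 1)/(1·1 + 0) = 14/1; p² − 195·q² = 196 − 195 = 1.
  The first convergent with p² − 195·q² = 1 gives the fundamental solution (x₁, y₁) = (14, 1).
Step 2: Apply the recurrence (x_{n+1}, y_{n+1}) = (x₁x_n + 195y₁y_n, x₁y_n + y₁x_n) repeatedly.
  From (x_1, y_1) = (14, 1): x_2 = 14·14 + 195·1·1 = 391; y_2 = 14·1 + 1·14 = 28.
  From (x_2, y_2) = (391, 28): x_3 = 14·391 + 195·1·28 = 10934; y_3 = 14·28 + 1·391 = 783.
  From (x_3, y_3) = (10934, 783): x_4 = 14·10934 + 195·1·783 = 305761; y_4 = 14·783 + 1·10934 = 21896.
  From (x_4, y_4) = (305761, 21896): x_5 = 14·305761 + 195·1·21896 = 8550374; y_5 = 14·21896 + 1·305761 = 612305.
  From (x_5, y_5) = (8550374, 612305): x_6 = 14·8550374 + 195·1·612305 = 239104711; y_6 = 14·612305 + 1·8550374 = 17122644.
  From (x_6, y_6) = (239104711, 17122644): x_7 = 14·239104711 + 195·1·17122644 = 6686381534; y_7 = 14·17122644 + 1·239104711 = 478821727.
Step 3: Verify x_7² - 195·y_7² = 44707698018216193156 - 44707698018216193155 = 1 (should be 1). ✓

(x_1, y_1) = (14, 1); (x_7, y_7) = (6686381534, 478821727).


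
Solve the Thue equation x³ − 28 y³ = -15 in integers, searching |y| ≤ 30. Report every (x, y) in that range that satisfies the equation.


The equation is x³ - 28y³ = -15. For fixed y, x³ = 28·y³ − 15, so a solution requires the RHS to be a perfect cube.
Strategy: iterate y from -30 to 30, compute RHS = 28·y³ − 15, and check whether it is a (positive or negative) perfect cube.
Check small values of y:
  y = 0: RHS = -15 is not a perfect cube.
  y = 1: RHS = 13 is not a perfect cube.
  y = -1: RHS = -43 is not a perfect cube.
  y = 2: RHS = 209 is not a perfect cube.
  y = -2: RHS = -239 is not a perfect cube.
  y = 3: RHS = 741 is not a perfect cube.
  y = -3: RHS = -771 is not a perfect cube.
Continuing the search up to |y| = 30 finds no solutions either.
No (x, y) in the scanned range satisfies the equation.

No integer solutions with |y| ≤ 30.


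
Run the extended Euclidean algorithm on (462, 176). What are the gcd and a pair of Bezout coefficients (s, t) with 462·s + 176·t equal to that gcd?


Euclidean algorithm on (462, 176) — divide until remainder is 0:
  462 = 2 · 176 + 110
  176 = 1 · 110 + 66
  110 = 1 · 66 + 44
  66 = 1 · 44 + 22
  44 = 2 · 22 + 0
gcd(462, 176) = 22.
Track Bezout coefficients alongside the remainders: start with r₀ = 462 = a·1 + b·0 (s = 1, t = 0) and r₁ = 176 = a·0 + b·1 (s = 0, t = 1); each new remainder r_{k+1} = r_{k-1} − q_k·r_k inherits s_{k+1} = s_{k-1} − q_k·s_k, t_{k+1} = t_{k-1} − q_k·t_k, so r_k = a·s_k + b·t_k at every step:
  q = 2: r = 110, s = 1 − 2·0 = 1, t = 0 − 2·1 = -2  (check: 462·1 + 176·(-2) = 110)
  q = 1: r = 66, s = 0 − 1·1 = -1, t = 1 − 1·(-2) = 3  (check: 462·(-1) + 176·3 = 66)
  q = 1: r = 44, s = 1 − 1·(-1) = 2, t = -2 − 1·3 = -5  (check: 462·2 + 176·(-5) = 44)
  q = 1: r = 22, s = -1 − 1·2 = -3, t = 3 − 1·(-5) = 8  (check: 462·(-3) + 176·8 = 22)
The row with r = 22 (the gcd) gives the Bezout coefficients s = -3, t = 8.
Result: 462 · (-3) + 176 · (8) = 22.

gcd(462, 176) = 22; s = -3, t = 8 (check: 462·(-3) + 176·8 = 22).


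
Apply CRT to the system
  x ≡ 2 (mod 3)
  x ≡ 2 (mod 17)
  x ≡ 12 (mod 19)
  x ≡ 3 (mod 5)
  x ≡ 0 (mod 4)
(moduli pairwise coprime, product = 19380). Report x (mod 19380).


Product of moduli M = 3 · 17 · 19 · 5 · 4 = 19380.
Merge one congruence at a time:
  Start: x ≡ 2 (mod 3).
  Combine with x ≡ 2 (mod 17); new modulus lcm = 51.
    Write x = 2 + 3·t and substitute into x ≡ 2 (mod 17): 3·t ≡ 2 − 2 = 0 (mod 17).
    The inverse of 3 mod 17 is 6 (since 3·6 = 18 = 1·17 + 1), so t ≡ 6·0 = 0 ≡ 0 (mod 17).
    Then x = 2 + 3·0 = 2, valid modulo lcm(3, 17) = 51: x ≡ 2 (mod 51).
  Combine with x ≡ 12 (mod 19); new modulus lcm = 969.
    Write x = 2 + 51·t and substitute into x ≡ 12 (mod 19): 51·t ≡ 12 − 2 = 10 (mod 19).
    Reduce coefficients mod 19: 13·t ≡ 10 (mod 19).
    The inverse of 13 mod 19 is 3 (since 13·3 = 39 = 2·19 + 1), so t ≡ 3·10 = 30 ≡ 11 (mod 19).
    Then x = 2 + 51·11 = 563, valid modulo lcm(51, 19) = 969: x ≡ 563 (mod 969).
  Combine with x ≡ 3 (mod 5); new modulus lcm = 4845.
    Write x = 563 + 969·t and substitute into x ≡ 3 (mod 5): 969·t ≡ 3 − 563 = -560 (mod 5).
    Reduce coefficients mod 5: 4·t ≡ 0 (mod 5).
    The inverse of 4 mod 5 is 4 (since 4·4 = 16 = 3·5 + 1), so t ≡ 4·0 = 0 ≡ 0 (mod 5).
    Then x = 563 + 969·0 = 563, valid modulo lcm(969, 5) = 4845: x ≡ 563 (mod 4845).
  Combine with x ≡ 0 (mod 4); new modulus lcm = 19380.
    Write x = 563 + 4845·t and substitute into x ≡ 0 (mod 4): 4845·t ≡ 0 − 563 = -563 (mod 4).
    Reduce coefficients mod 4: 1·t ≡ 1 (mod 4).
    So t ≡ 1 (mod 4).
    Then x = 563 + 4845·1 = 5408, valid modulo lcm(4845, 4) = 19380: x ≡ 5408 (mod 19380).
Verify against each original: 5408 mod 3 = 2, 5408 mod 17 = 2, 5408 mod 19 = 12, 5408 mod 5 = 3, 5408 mod 4 = 0.

x ≡ 5408 (mod 19380).


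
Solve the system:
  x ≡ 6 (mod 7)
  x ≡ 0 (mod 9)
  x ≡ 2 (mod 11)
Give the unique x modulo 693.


Moduli 7, 9, 11 are pairwise coprime; by CRT there is a unique solution modulo M = 7 · 9 · 11 = 693.
Solve pairwise, accumulating the modulus:
  Start with x ≡ 6 (mod 7).
  Combine with x ≡ 0 (mod 9): since gcd(7, 9) = 1, we get a unique residue mod 63.
    Write x = 6 + 7·t and substitute into x ≡ 0 (mod 9): 7·t ≡ 0 − 6 = -6 (mod 9).
    Reduce coefficients mod 9: 7·t ≡ 3 (mod 9).
    The inverse of 7 mod 9 is 4 (since 7·4 = 28 = 3·9 + 1), so t ≡ 4·3 = 12 ≡ 3 (mod 9).
    Then x = 6 + 7·3 = 27, valid modulo lcm(7, 9) = 63: x ≡ 27 (mod 63).
  Combine with x ≡ 2 (mod 11): since gcd(63, 11) = 1, we get a unique residue mod 693.
    Write x = 27 + 63·t and substitute into x ≡ 2 (mod 11): 63·t ≡ 2 − 27 = -25 (mod 11).
    Reduce coefficients mod 11: 8·t ≡ 8 (mod 11).
    The inverse of 8 mod 11 is 7 (since 8·7 = 56 = 5·11 + 1), so t ≡ 7·8 = 56 ≡ 1 (mod 11).
    Then x = 27 + 63·1 = 90, valid modulo lcm(63, 11) = 693: x ≡ 90 (mod 693).
Verify: 90 mod 7 = 6 ✓, 90 mod 9 = 0 ✓, 90 mod 11 = 2 ✓.

x ≡ 90 (mod 693).


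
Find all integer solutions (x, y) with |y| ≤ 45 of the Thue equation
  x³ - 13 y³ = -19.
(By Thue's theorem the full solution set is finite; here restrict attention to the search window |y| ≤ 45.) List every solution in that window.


The equation is x³ - 13y³ = -19. For fixed y, x³ = 13·y³ − 19, so a solution requires the RHS to be a perfect cube.
Strategy: iterate y from -45 to 45, compute RHS = 13·y³ − 19, and check whether it is a (positive or negative) perfect cube.
Check small values of y:
  y = 0: RHS = -19 is not a perfect cube.
  y = 1: RHS = -6 is not a perfect cube.
  y = -1: RHS = -32 is not a perfect cube.
  y = 2: RHS = 85 is not a perfect cube.
  y = -2: RHS = -123 is not a perfect cube.
  y = 3: RHS = 332 is not a perfect cube.
  y = -3: RHS = -370 is not a perfect cube.
Continuing the search up to |y| = 45 finds no solutions either.
No (x, y) in the scanned range satisfies the equation.

No integer solutions with |y| ≤ 45.


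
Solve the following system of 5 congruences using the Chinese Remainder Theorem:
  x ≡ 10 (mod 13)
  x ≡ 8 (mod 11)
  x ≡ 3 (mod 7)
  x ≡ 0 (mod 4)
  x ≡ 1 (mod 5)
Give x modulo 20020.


Product of moduli M = 13 · 11 · 7 · 4 · 5 = 20020.
Merge one congruence at a time:
  Start: x ≡ 10 (mod 13).
  Combine with x ≡ 8 (mod 11); new modulus lcm = 143.
    Write x = 10 + 13·t and substitute into x ≡ 8 (mod 11): 13·t ≡ 8 − 10 = -2 (mod 11).
    Reduce coefficients mod 11: 2·t ≡ 9 (mod 11).
    The inverse of 2 mod 11 is 6 (since 2·6 = 12 = 1·11 + 1), so t ≡ 6·9 = 54 ≡ 10 (mod 11).
    Then x = 10 + 13·10 = 140, valid modulo lcm(13, 11) = 143: x ≡ 140 (mod 143).
  Combine with x ≡ 3 (mod 7); new modulus lcm = 1001.
    Write x = 140 + 143·t and substitute into x ≡ 3 (mod 7): 143·t ≡ 3 − 140 = -137 (mod 7).
    Reduce coefficients mod 7: 3·t ≡ 3 (mod 7).
    The inverse of 3 mod 7 is 5 (since 3·5 = 15 = 2·7 + 1), so t ≡ 5·3 = 15 ≡ 1 (mod 7).
    Then x = 140 + 143·1 = 283, valid modulo lcm(143, 7) = 1001: x ≡ 283 (mod 1001).
  Combine with x ≡ 0 (mod 4); new modulus lcm = 4004.
    Write x = 283 + 1001·t and substitute into x ≡ 0 (mod 4): 1001·t ≡ 0 − 283 = -283 (mod 4).
    Reduce coefficients mod 4: 1·t ≡ 1 (mod 4).
    So t ≡ 1 (mod 4).
    Then x = 283 + 1001·1 = 1284, valid modulo lcm(1001, 4) = 4004: x ≡ 1284 (mod 4004).
  Combine with x ≡ 1 (mod 5); new modulus lcm = 20020.
    Write x = 1284 + 4004·t and substitute into x ≡ 1 (mod 5): 4004·t ≡ 1 − 1284 = -1283 (mod 5).
    Reduce coefficients mod 5: 4·t ≡ 2 (mod 5).
    The inverse of 4 mod 5 is 4 (since 4·4 = 16 = 3·5 + 1), so t ≡ 4·2 = 8 ≡ 3 (mod 5).
    Then x = 1284 + 4004·3 = 13296, valid modulo lcm(4004, 5) = 20020: x ≡ 13296 (mod 20020).
Verify against each original: 13296 mod 13 = 10, 13296 mod 11 = 8, 13296 mod 7 = 3, 13296 mod 4 = 0, 13296 mod 5 = 1.

x ≡ 13296 (mod 20020).


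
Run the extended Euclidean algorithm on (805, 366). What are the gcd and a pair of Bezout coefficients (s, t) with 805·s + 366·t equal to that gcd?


Euclidean algorithm on (805, 366) — divide until remainder is 0:
  805 = 2 · 366 + 73
  366 = 5 · 73 + 1
  73 = 73 · 1 + 0
gcd(805, 366) = 1.
Track Bezout coefficients alongside the remainders: start with r₀ = 805 = a·1 + b·0 (s = 1, t = 0) and r₁ = 366 = a·0 + b·1 (s = 0, t = 1); each new remainder r_{k+1} = r_{k-1} − q_k·r_k inherits s_{k+1} = s_{k-1} − q_k·s_k, t_{k+1} = t_{k-1} − q_k·t_k, so r_k = a·s_k + b·t_k at every step:
  q = 2: r = 73, s = 1 − 2·0 = 1, t = 0 − 2·1 = -2  (check: 805·1 + 366·(-2) = 73)
  q = 5: r = 1, s = 0 − 5·1 = -5, t = 1 − 5·(-2) = 11  (check: 805·(-5) + 366·11 = 1)
The row with r = 1 (the gcd) gives the Bezout coefficients s = -5, t = 11.
Result: 805 · (-5) + 366 · (11) = 1.

gcd(805, 366) = 1; s = -5, t = 11 (check: 805·(-5) + 366·11 = 1).


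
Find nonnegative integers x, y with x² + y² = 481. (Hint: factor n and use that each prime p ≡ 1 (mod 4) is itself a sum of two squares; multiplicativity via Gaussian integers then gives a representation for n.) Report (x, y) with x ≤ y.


Step 1: Factor n = 481 = 13 · 37.
Step 2: Check the mod-4 condition on each prime factor: 13 ≡ 1 (mod 4), exponent 1; 37 ≡ 1 (mod 4), exponent 1.
All primes ≡ 3 (mod 4) appear to even exponent (or don't appear), so by the two-squares theorem n IS expressible as a sum of two squares.
Step 3: Build a representation. Here n = 13 · 37 is a product of primes ≡ 1 (mod 4). Each prime p ≡ 1 (mod 4) is itself a sum of two squares; find a² by testing p − a² for a perfect square:
  13: 13 − 1² = 12, 13 − 2² = 9 = 3² ⇒ 13 = 2² + 3².
  37: 37 − 1² = 36 = 6² ⇒ 37 = 1² + 6².
  Combine using the Brahmagupta–Fibonacci identity (a² + b²)(c² + d²) = (ac − bd)² + (ad + bc)² = (ac + bd)² + (ad − bc)²:
  13 · 37 = 481: from (2² + 3²)(1² + 6²), take (2·1 − 3·6, 2·6 + 3·1) = (2 − 18, 12 + 3) = (-16, 15); dropping signs (only squares matter) gives (16, 15); check 16² + 15² = 256 + 225 = 481 ✓.
Step 4: Order so x ≤ y and verify: 15² + 16² = 225 + 256 = 481 = n. ✓

n = 481 = 15² + 16² (one valid representation with x ≤ y).


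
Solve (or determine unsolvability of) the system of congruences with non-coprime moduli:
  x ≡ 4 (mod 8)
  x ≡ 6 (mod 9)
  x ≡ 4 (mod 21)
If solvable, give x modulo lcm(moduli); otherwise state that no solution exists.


Moduli 8, 9, 21 are not pairwise coprime, so CRT works modulo lcm(m_i) when all pairwise compatibility conditions hold.
Pairwise compatibility: gcd(m_i, m_j) must divide a_i - a_j for every pair.
Merge one congruence at a time:
  Start: x ≡ 4 (mod 8).
  Combine with x ≡ 6 (mod 9): gcd(8, 9) = 1; 6 - 4 = 2, which IS divisible by 1, so compatible.
    Write x = 4 + 8·t and substitute into x ≡ 6 (mod 9): 8·t ≡ 6 − 4 = 2 (mod 9).
    The inverse of 8 mod 9 is 8 (since 8·8 = 64 = 7·9 + 1), so t ≡ 8·2 = 16 ≡ 7 (mod 9).
    Then x = 4 + 8·7 = 60, valid modulo lcm(8, 9) = 72: x ≡ 60 (mod 72).
  Combine with x ≡ 4 (mod 21): gcd(72, 21) = 3, and 4 - 60 = -56 is NOT divisible by 3.
    ⇒ system is inconsistent (no integer solution).

No solution (the system is inconsistent).


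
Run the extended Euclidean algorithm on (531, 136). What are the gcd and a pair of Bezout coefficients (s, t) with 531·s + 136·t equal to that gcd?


Euclidean algorithm on (531, 136) — divide until remainder is 0:
  531 = 3 · 136 + 123
  136 = 1 · 123 + 13
  123 = 9 · 13 + 6
  13 = 2 · 6 + 1
  6 = 6 · 1 + 0
gcd(531, 136) = 1.
Track Bezout coefficients alongside the remainders: start with r₀ = 531 = a·1 + b·0 (s = 1, t = 0) and r₁ = 136 = a·0 + b·1 (s = 0, t = 1); each new remainder r_{k+1} = r_{k-1} − q_k·r_k inherits s_{k+1} = s_{k-1} − q_k·s_k, t_{k+1} = t_{k-1} − q_k·t_k, so r_k = a·s_k + b·t_k at every step:
  q = 3: r = 123, s = 1 − 3·0 = 1, t = 0 − 3·1 = -3  (check: 531·1 + 136·(-3) = 123)
  q = 1: r = 13, s = 0 − 1·1 = -1, t = 1 − 1·(-3) = 4  (check: 531·(-1) + 136·4 = 13)
  q = 9: r = 6, s = 1 − 9·(-1) = 10, t = -3 − 9·4 = -39  (check: 531·10 + 136·(-39) = 6)
  q = 2: r = 1, s = -1 − 2·10 = -21, t = 4 − 2·(-39) = 82  (check: 531·(-21) + 136·82 = 1)
The row with r = 1 (the gcd) gives the Bezout coefficients s = -21, t = 82.
Result: 531 · (-21) + 136 · (82) = 1.

gcd(531, 136) = 1; s = -21, t = 82 (check: 531·(-21) + 136·82 = 1).


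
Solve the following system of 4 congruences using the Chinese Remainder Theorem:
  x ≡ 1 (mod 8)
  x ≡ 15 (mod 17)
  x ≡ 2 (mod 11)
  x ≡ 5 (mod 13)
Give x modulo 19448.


Product of moduli M = 8 · 17 · 11 · 13 = 19448.
Merge one congruence at a time:
  Start: x ≡ 1 (mod 8).
  Combine with x ≡ 15 (mod 17); new modulus lcm = 136.
    Write x = 1 + 8·t and substitute into x ≡ 15 (mod 17): 8·t ≡ 15 − 1 = 14 (mod 17).
    The inverse of 8 mod 17 is 15 (since 8·15 = 120 = 7·17 + 1), so t ≡ 15·14 = 210 ≡ 6 (mod 17).
    Then x = 1 + 8·6 = 49, valid modulo lcm(8, 17) = 136: x ≡ 49 (mod 136).
  Combine with x ≡ 2 (mod 11); new modulus lcm = 1496.
    Write x = 49 + 136·t and substitute into x ≡ 2 (mod 11): 136·t ≡ 2 − 49 = -47 (mod 11).
    Reduce coefficients mod 11: 4·t ≡ 8 (mod 11).
    The inverse of 4 mod 11 is 3 (since 4·3 = 12 = 1·11 + 1), so t ≡ 3·8 = 24 ≡ 2 (mod 11).
    Then x = 49 + 136·2 = 321, valid modulo lcm(136, 11) = 1496: x ≡ 321 (mod 1496).
  Combine with x ≡ 5 (mod 13); new modulus lcm = 19448.
    Write x = 321 + 1496·t and substitute into x ≡ 5 (mod 13): 1496·t ≡ 5 − 321 = -316 (mod 13).
    Reduce coefficients mod 13: 1·t ≡ 9 (mod 13).
    So t ≡ 9 (mod 13).
    Then x = 321 + 1496·9 = 13785, valid modulo lcm(1496, 13) = 19448: x ≡ 13785 (mod 19448).
Verify against each original: 13785 mod 8 = 1, 13785 mod 17 = 15, 13785 mod 11 = 2, 13785 mod 13 = 5.

x ≡ 13785 (mod 19448).


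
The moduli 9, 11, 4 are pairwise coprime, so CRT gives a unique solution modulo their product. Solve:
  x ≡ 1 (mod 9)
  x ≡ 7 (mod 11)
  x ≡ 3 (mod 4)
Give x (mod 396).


Moduli 9, 11, 4 are pairwise coprime; by CRT there is a unique solution modulo M = 9 · 11 · 4 = 396.
Solve pairwise, accumulating the modulus:
  Start with x ≡ 1 (mod 9).
  Combine with x ≡ 7 (mod 11): since gcd(9, 11) = 1, we get a unique residue mod 99.
    Write x = 1 + 9·t and substitute into x ≡ 7 (mod 11): 9·t ≡ 7 − 1 = 6 (mod 11).
    The inverse of 9 mod 11 is 5 (since 9·5 = 45 = 4·11 + 1), so t ≡ 5·6 = 30 ≡ 8 (mod 11).
    Then x = 1 + 9·8 = 73, valid modulo lcm(9, 11) = 99: x ≡ 73 (mod 99).
  Combine with x ≡ 3 (mod 4): since gcd(99, 4) = 1, we get a unique residue mod 396.
    Write x = 73 + 99·t and substitute into x ≡ 3 (mod 4): 99·t ≡ 3 − 73 = -70 (mod 4).
    Reduce coefficients mod 4: 3·t ≡ 2 (mod 4).
    The inverse of 3 mod 4 is 3 (since 3·3 = 9 = 2·4 + 1), so t ≡ 3·2 = 6 ≡ 2 (mod 4).
    Then x = 73 + 99·2 = 271, valid modulo lcm(99, 4) = 396: x ≡ 271 (mod 396).
Verify: 271 mod 9 = 1 ✓, 271 mod 11 = 7 ✓, 271 mod 4 = 3 ✓.

x ≡ 271 (mod 396).


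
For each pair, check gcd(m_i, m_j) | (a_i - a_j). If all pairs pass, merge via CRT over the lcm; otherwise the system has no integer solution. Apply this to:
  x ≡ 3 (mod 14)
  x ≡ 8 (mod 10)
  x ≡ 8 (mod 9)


Moduli 14, 10, 9 are not pairwise coprime, so CRT works modulo lcm(m_i) when all pairwise compatibility conditions hold.
Pairwise compatibility: gcd(m_i, m_j) must divide a_i - a_j for every pair.
Merge one congruence at a time:
  Start: x ≡ 3 (mod 14).
  Combine with x ≡ 8 (mod 10): gcd(14, 10) = 2, and 8 - 3 = 5 is NOT divisible by 2.
    ⇒ system is inconsistent (no integer solution).

No solution (the system is inconsistent).


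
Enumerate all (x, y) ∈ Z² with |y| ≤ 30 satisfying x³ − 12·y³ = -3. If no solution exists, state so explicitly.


The equation is x³ - 12y³ = -3. For fixed y, x³ = 12·y³ − 3, so a solution requires the RHS to be a perfect cube.
Strategy: iterate y from -30 to 30, compute RHS = 12·y³ − 3, and check whether it is a (positive or negative) perfect cube.
Check small values of y:
  y = 0: RHS = -3 is not a perfect cube.
  y = 1: RHS = 9 is not a perfect cube.
  y = -1: RHS = -15 is not a perfect cube.
  y = 2: RHS = 93 is not a perfect cube.
  y = -2: RHS = -99 is not a perfect cube.
  y = 3: RHS = 321 is not a perfect cube.
  y = -3: RHS = -327 is not a perfect cube.
Continuing the search up to |y| = 30 finds no solutions either.
No (x, y) in the scanned range satisfies the equation.

No integer solutions with |y| ≤ 30.


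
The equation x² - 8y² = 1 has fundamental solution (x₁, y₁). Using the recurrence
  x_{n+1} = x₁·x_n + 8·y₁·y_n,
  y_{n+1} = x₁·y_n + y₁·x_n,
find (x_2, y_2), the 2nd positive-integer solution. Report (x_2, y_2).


Step 1: Find the fundamental solution (x₁, y₁) of x² - 8y² = 1.
  Expand √8 as a continued fraction. a₀ = ⌊√8⌋ = 2; iterate m_{k+1} = d_k·a_k − m_k, d_{k+1} = (8 − m_{k+1}²)/d_k, a_{k+1} = ⌊(a₀ + m_{k+1})/d_{k+1}⌋ (starting m₀ = 0, d₀ = 1), with convergents p_k = a_k·p_{k-1} + p_{k-2}, q_k = a_k·q_{k-1} + q_{k-2} (p₋₁ = 1, q₋₁ = 0):
  k = 0: a₀ = 2; p₀/q₀ = 2/1; p₀² − 8·q₀² = 4 − 8 = -4.
  k = 1: m = 2, d = 4, a = ⌊(2 + 2)/4⌋ = 1; p/q = (1·2 + 1)/(1·1 + 0) = 3/1; p² − 8·q² = 9 − 8 = 1.
  The first convergent with p² − 8·q² = 1 gives the fundamental solution (x₁, y₁) = (3, 1).
Step 2: Apply the recurrence (x_{n+1}, y_{n+1}) = (x₁x_n + 8y₁y_n, x₁y_n + y₁x_n) repeatedly.
  From (x_1, y_1) = (3, 1): x_2 = 3·3 + 8·1·1 = 17; y_2 = 3·1 + 1·3 = 6.
Step 3: Verify x_2² - 8·y_2² = 289 - 288 = 1 (should be 1). ✓

(x_1, y_1) = (3, 1); (x_2, y_2) = (17, 6).


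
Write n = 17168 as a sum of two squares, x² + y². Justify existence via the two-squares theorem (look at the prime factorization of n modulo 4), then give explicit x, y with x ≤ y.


Step 1: Factor n = 17168 = 2^4 · 29 · 37.
Step 2: Check the mod-4 condition on each prime factor: 2 = 2 (special); 29 ≡ 1 (mod 4), exponent 1; 37 ≡ 1 (mod 4), exponent 1.
All primes ≡ 3 (mod 4) appear to even exponent (or don't appear), so by the two-squares theorem n IS expressible as a sum of two squares.
Step 3: Build a representation. Group n = k² · m with k = 4 and m = 29 · 37 = 1073 (a product of primes ≡ 1 (mod 4)); a representation of m scales to one of n via (k·x)² + (k·y)² = k²(x² + y²). Each prime p ≡ 1 (mod 4) is itself a sum of two squares; find a² by testing p − a² for a perfect square:
  29: 29 − 1² = 28, 29 − 2² = 25 = 5² ⇒ 29 = 2² + 5².
  37: 37 − 1² = 36 = 6² ⇒ 37 = 1² + 6².
  Combine using the Brahmagupta–Fibonacci identity (a² + b²)(c² + d²) = (ac − bd)² + (ad + bc)² = (ac + bd)² + (ad − bc)²:
  29 · 37 = 1073: from (2² + 5²)(1² + 6²), take (2·1 − 5·6, 2·6 + 5·1) = (2 − 30, 12 + 5) = (-28, 17); dropping signs (only squares matter) gives (28, 17); check 28² + 17² = 784 + 289 = 1073 ✓.
  Scale by k = 4: (4·28, 4·17) = (112, 68).
Step 4: Order so x ≤ y and verify: 68² + 112² = 4624 + 12544 = 17168 = n. ✓

n = 17168 = 68² + 112² (one valid representation with x ≤ y).


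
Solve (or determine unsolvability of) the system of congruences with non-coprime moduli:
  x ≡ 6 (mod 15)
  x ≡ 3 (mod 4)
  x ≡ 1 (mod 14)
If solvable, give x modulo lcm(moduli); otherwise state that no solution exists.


Moduli 15, 4, 14 are not pairwise coprime, so CRT works modulo lcm(m_i) when all pairwise compatibility conditions hold.
Pairwise compatibility: gcd(m_i, m_j) must divide a_i - a_j for every pair.
Merge one congruence at a time:
  Start: x ≡ 6 (mod 15).
  Combine with x ≡ 3 (mod 4): gcd(15, 4) = 1; 3 - 6 = -3, which IS divisible by 1, so compatible.
    Write x = 6 + 15·t and substitute into x ≡ 3 (mod 4): 15·t ≡ 3 − 6 = -3 (mod 4).
    Reduce coefficients mod 4: 3·t ≡ 1 (mod 4).
    The inverse of 3 mod 4 is 3 (since 3·3 = 9 = 2·4 + 1), so t ≡ 3·1 = 3 ≡ 3 (mod 4).
    Then x = 6 + 15·3 = 51, valid modulo lcm(15, 4) = 60: x ≡ 51 (mod 60).
  Combine with x ≡ 1 (mod 14): gcd(60, 14) = 2; 1 - 51 = -50, which IS divisible by 2, so compatible.
    Write x = 51 + 60·t and substitute into x ≡ 1 (mod 14): 60·t ≡ 1 − 51 = -50 (mod 14).
    Divide the congruence (and modulus) by g = 2: 30·t ≡ -25 (mod 7).
    Reduce coefficients mod 7: 2·t ≡ 3 (mod 7).
    The inverse of 2 mod 7 is 4 (since 2·4 = 8 = 1·7 + 1), so t ≡ 4·3 = 12 ≡ 5 (mod 7).
    Then x = 51 + 60·5 = 351, valid modulo lcm(60, 14) = 420: x ≡ 351 (mod 420).
Verify: 351 mod 15 = 6, 351 mod 4 = 3, 351 mod 14 = 1.

x ≡ 351 (mod 420).


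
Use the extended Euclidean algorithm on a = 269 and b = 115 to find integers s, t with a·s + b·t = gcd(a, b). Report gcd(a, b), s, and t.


Euclidean algorithm on (269, 115) — divide until remainder is 0:
  269 = 2 · 115 + 39
  115 = 2 · 39 + 37
  39 = 1 · 37 + 2
  37 = 18 · 2 + 1
  2 = 2 · 1 + 0
gcd(269, 115) = 1.
Track Bezout coefficients alongside the remainders: start with r₀ = 269 = a·1 + b·0 (s = 1, t = 0) and r₁ = 115 = a·0 + b·1 (s = 0, t = 1); each new remainder r_{k+1} = r_{k-1} − q_k·r_k inherits s_{k+1} = s_{k-1} − q_k·s_k, t_{k+1} = t_{k-1} − q_k·t_k, so r_k = a·s_k + b·t_k at every step:
  q = 2: r = 39, s = 1 − 2·0 = 1, t = 0 − 2·1 = -2  (check: 269·1 + 115·(-2) = 39)
  q = 2: r = 37, s = 0 − 2·1 = -2, t = 1 − 2·(-2) = 5  (check: 269·(-2) + 115·5 = 37)
  q = 1: r = 2, s = 1 − 1·(-2) = 3, t = -2 − 1·5 = -7  (check: 269·3 + 115·(-7) = 2)
  q = 18: r = 1, s = -2 − 18·3 = -56, t = 5 − 18·(-7) = 131  (check: 269·(-56) + 115·131 = 1)
The row with r = 1 (the gcd) gives the Bezout coefficients s = -56, t = 131.
Result: 269 · (-56) + 115 · (131) = 1.

gcd(269, 115) = 1; s = -56, t = 131 (check: 269·(-56) + 115·131 = 1).


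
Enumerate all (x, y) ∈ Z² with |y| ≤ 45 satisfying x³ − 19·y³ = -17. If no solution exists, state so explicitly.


The equation is x³ - 19y³ = -17. For fixed y, x³ = 19·y³ − 17, so a solution requires the RHS to be a perfect cube.
Strategy: iterate y from -45 to 45, compute RHS = 19·y³ − 17, and check whether it is a (positive or negative) perfect cube.
Check small values of y:
  y = 0: RHS = -17 is not a perfect cube.
  y = 1: RHS = 2 is not a perfect cube.
  y = -1: RHS = -36 is not a perfect cube.
  y = 2: RHS = 135 is not a perfect cube.
  y = -2: RHS = -169 is not a perfect cube.
  y = 3: RHS = 496 is not a perfect cube.
  y = -3: RHS = -530 is not a perfect cube.
Continuing the search up to |y| = 45 finds no solutions either.
No (x, y) in the scanned range satisfies the equation.

No integer solutions with |y| ≤ 45.


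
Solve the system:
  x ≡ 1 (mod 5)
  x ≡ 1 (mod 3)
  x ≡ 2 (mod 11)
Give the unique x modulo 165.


Moduli 5, 3, 11 are pairwise coprime; by CRT there is a unique solution modulo M = 5 · 3 · 11 = 165.
Solve pairwise, accumulating the modulus:
  Start with x ≡ 1 (mod 5).
  Combine with x ≡ 1 (mod 3): since gcd(5, 3) = 1, we get a unique residue mod 15.
    Write x = 1 + 5·t and substitute into x ≡ 1 (mod 3): 5·t ≡ 1 − 1 = 0 (mod 3).
    Reduce coefficients mod 3: 2·t ≡ 0 (mod 3).
    The inverse of 2 mod 3 is 2 (since 2·2 = 4 = 1·3 + 1), so t ≡ 2·0 = 0 ≡ 0 (mod 3).
    Then x = 1 + 5·0 = 1, valid modulo lcm(5, 3) = 15: x ≡ 1 (mod 15).
  Combine with x ≡ 2 (mod 11): since gcd(15, 11) = 1, we get a unique residue mod 165.
    Write x = 1 + 15·t and substitute into x ≡ 2 (mod 11): 15·t ≡ 2 − 1 = 1 (mod 11).
    Reduce coefficients mod 11: 4·t ≡ 1 (mod 11).
    The inverse of 4 mod 11 is 3 (since 4·3 = 12 = 1·11 + 1), so t ≡ 3·1 = 3 ≡ 3 (mod 11).
    Then x = 1 + 15·3 = 46, valid modulo lcm(15, 11) = 165: x ≡ 46 (mod 165).
Verify: 46 mod 5 = 1 ✓, 46 mod 3 = 1 ✓, 46 mod 11 = 2 ✓.

x ≡ 46 (mod 165).


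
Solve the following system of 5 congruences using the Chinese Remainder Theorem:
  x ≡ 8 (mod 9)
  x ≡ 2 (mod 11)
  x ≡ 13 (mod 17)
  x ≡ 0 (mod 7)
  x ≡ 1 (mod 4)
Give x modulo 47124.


Product of moduli M = 9 · 11 · 17 · 7 · 4 = 47124.
Merge one congruence at a time:
  Start: x ≡ 8 (mod 9).
  Combine with x ≡ 2 (mod 11); new modulus lcm = 99.
    Write x = 8 + 9·t and substitute into x ≡ 2 (mod 11): 9·t ≡ 2 − 8 = -6 (mod 11).
    Reduce coefficients mod 11: 9·t ≡ 5 (mod 11).
    The inverse of 9 mod 11 is 5 (since 9·5 = 45 = 4·11 + 1), so t ≡ 5·5 = 25 ≡ 3 (mod 11).
    Then x = 8 + 9·3 = 35, valid modulo lcm(9, 11) = 99: x ≡ 35 (mod 99).
  Combine with x ≡ 13 (mod 17); new modulus lcm = 1683.
    Write x = 35 + 99·t and substitute into x ≡ 13 (mod 17): 99·t ≡ 13 − 35 = -22 (mod 17).
    Reduce coefficients mod 17: 14·t ≡ 12 (mod 17).
    The inverse of 14 mod 17 is 11 (since 14·11 = 154 = 9·17 + 1), so t ≡ 11·12 = 132 ≡ 13 (mod 17).
    Then x = 35 + 99·13 = 1322, valid modulo lcm(99, 17) = 1683: x ≡ 1322 (mod 1683).
  Combine with x ≡ 0 (mod 7); new modulus lcm = 11781.
    Write x = 1322 + 1683·t and substitute into x ≡ 0 (mod 7): 1683·t ≡ 0 − 1322 = -1322 (mod 7).
    Reduce coefficients mod 7: 3·t ≡ 1 (mod 7).
    The inverse of 3 mod 7 is 5 (since 3·5 = 15 = 2·7 + 1), so t ≡ 5·1 = 5 ≡ 5 (mod 7).
    Then x = 1322 + 1683·5 = 9737, valid modulo lcm(1683, 7) = 11781: x ≡ 9737 (mod 11781).
  Combine with x ≡ 1 (mod 4); new modulus lcm = 47124.
    Write x = 9737 + 11781·t and substitute into x ≡ 1 (mod 4): 11781·t ≡ 1 − 9737 = -9736 (mod 4).
    Reduce coefficients mod 4: 1·t ≡ 0 (mod 4).
    So t ≡ 0 (mod 4).
    Then x = 9737 + 11781·0 = 9737, valid modulo lcm(11781, 4) = 47124: x ≡ 9737 (mod 47124).
Verify against each original: 9737 mod 9 = 8, 9737 mod 11 = 2, 9737 mod 17 = 13, 9737 mod 7 = 0, 9737 mod 4 = 1.

x ≡ 9737 (mod 47124).


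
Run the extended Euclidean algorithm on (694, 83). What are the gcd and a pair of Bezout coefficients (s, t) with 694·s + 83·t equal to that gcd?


Euclidean algorithm on (694, 83) — divide until remainder is 0:
  694 = 8 · 83 + 30
  83 = 2 · 30 + 23
  30 = 1 · 23 + 7
  23 = 3 · 7 + 2
  7 = 3 · 2 + 1
  2 = 2 · 1 + 0
gcd(694, 83) = 1.
Track Bezout coefficients alongside the remainders: start with r₀ = 694 = a·1 + b·0 (s = 1, t = 0) and r₁ = 83 = a·0 + b·1 (s = 0, t = 1); each new remainder r_{k+1} = r_{k-1} − q_k·r_k inherits s_{k+1} = s_{k-1} − q_k·s_k, t_{k+1} = t_{k-1} − q_k·t_k, so r_k = a·s_k + b·t_k at every step:
  q = 8: r = 30, s = 1 − 8·0 = 1, t = 0 − 8·1 = -8  (check: 694·1 + 83·(-8) = 30)
  q = 2: r = 23, s = 0 − 2·1 = -2, t = 1 − 2·(-8) = 17  (check: 694·(-2) + 83·17 = 23)
  q = 1: r = 7, s = 1 − 1·(-2) = 3, t = -8 − 1·17 = -25  (check: 694·3 + 83·(-25) = 7)
  q = 3: r = 2, s = -2 − 3·3 = -11, t = 17 − 3·(-25) = 92  (check: 694·(-11) + 83·92 = 2)
  q = 3: r = 1, s = 3 − 3·(-11) = 36, t = -25 − 3·92 = -301  (check: 694·36 + 83·(-301) = 1)
The row with r = 1 (the gcd) gives the Bezout coefficients s = 36, t = -301.
Result: 694 · (36) + 83 · (-301) = 1.

gcd(694, 83) = 1; s = 36, t = -301 (check: 694·36 + 83·(-301) = 1).


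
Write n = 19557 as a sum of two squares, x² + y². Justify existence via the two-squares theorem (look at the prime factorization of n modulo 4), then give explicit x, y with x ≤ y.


Step 1: Factor n = 19557 = 3^2 · 41 · 53.
Step 2: Check the mod-4 condition on each prime factor: 3 ≡ 3 (mod 4), exponent 2 (must be even); 41 ≡ 1 (mod 4), exponent 1; 53 ≡ 1 (mod 4), exponent 1.
All primes ≡ 3 (mod 4) appear to even exponent (or don't appear), so by the two-squares theorem n IS expressible as a sum of two squares.
Step 3: Build a representation. Group n = k² · m with k = 3 and m = 41 · 53 = 2173 (a product of primes ≡ 1 (mod 4)); a representation of m scales to one of n via (k·x)² + (k·y)² = k²(x² + y²). Each prime p ≡ 1 (mod 4) is itself a sum of two squares; find a² by testing p − a² for a perfect square:
  41: 41 − 1² = 40, 41 − 2² = 37, 41 − 3² = 32, 41 − 4² = 25 = 5² ⇒ 41 = 4² + 5².
  53: 53 − 1² = 52, 53 − 2² = 49 = 7² ⇒ 53 = 2² + 7².
  Combine using the Brahmagupta–Fibonacci identity (a² + b²)(c² + d²) = (ac − bd)² + (ad + bc)² = (ac + bd)² + (ad − bc)²:
  41 · 53 = 2173: from (4² + 5²)(2² + 7²), take (4·2 − 5·7, 4·7 + 5·2) = (8 − 35, 28 + 10) = (-27, 38); dropping signs (only squares matter) gives (27, 38); check 27² + 38² = 729 + 1444 = 2173 ✓.
  Scale by k = 3: (3·27, 3·38) = (81, 114).
Step 4: Order so x ≤ y and verify: 81² + 114² = 6561 + 12996 = 19557 = n. ✓

n = 19557 = 81² + 114² (one valid representation with x ≤ y).


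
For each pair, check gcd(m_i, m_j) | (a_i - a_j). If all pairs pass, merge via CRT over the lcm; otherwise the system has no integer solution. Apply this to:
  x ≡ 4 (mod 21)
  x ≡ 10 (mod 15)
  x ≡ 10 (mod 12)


Moduli 21, 15, 12 are not pairwise coprime, so CRT works modulo lcm(m_i) when all pairwise compatibility conditions hold.
Pairwise compatibility: gcd(m_i, m_j) must divide a_i - a_j for every pair.
Merge one congruence at a time:
  Start: x ≡ 4 (mod 21).
  Combine with x ≡ 10 (mod 15): gcd(21, 15) = 3; 10 - 4 = 6, which IS divisible by 3, so compatible.
    Write x = 4 + 21·t and substitute into x ≡ 10 (mod 15): 21·t ≡ 10 − 4 = 6 (mod 15).
    Divide the congruence (and modulus) by g = 3: 7·t ≡ 2 (mod 5).
    Reduce coefficients mod 5: 2·t ≡ 2 (mod 5).
    The inverse of 2 mod 5 is 3 (since 2·3 = 6 = 1·5 + 1), so t ≡ 3·2 = 6 ≡ 1 (mod 5).
    Then x = 4 + 21·1 = 25, valid modulo lcm(21, 15) = 105: x ≡ 25 (mod 105).
  Combine with x ≡ 10 (mod 12): gcd(105, 12) = 3; 10 - 25 = -15, which IS divisible by 3, so compatible.
    Write x = 25 + 105·t and substitute into x ≡ 10 (mod 12): 105·t ≡ 10 − 25 = -15 (mod 12).
    Divide the congruence (and modulus) by g = 3: 35·t ≡ -5 (mod 4).
    Reduce coefficients mod 4: 3·t ≡ 3 (mod 4).
    The inverse of 3 mod 4 is 3 (since 3·3 = 9 = 2·4 + 1), so t ≡ 3·3 = 9 ≡ 1 (mod 4).
    Then x = 25 + 105·1 = 130, valid modulo lcm(105, 12) = 420: x ≡ 130 (mod 420).
Verify: 130 mod 21 = 4, 130 mod 15 = 10, 130 mod 12 = 10.

x ≡ 130 (mod 420).


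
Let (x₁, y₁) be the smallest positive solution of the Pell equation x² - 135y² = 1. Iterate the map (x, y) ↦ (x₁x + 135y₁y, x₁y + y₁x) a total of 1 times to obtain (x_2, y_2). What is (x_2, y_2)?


Step 1: Find the fundamental solution (x₁, y₁) of x² - 135y² = 1.
  Expand √135 as a continued fraction. a₀ = ⌊√135⌋ = 11; iterate m_{k+1} = d_k·a_k − m_k, d_{k+1} = (135 − m_{k+1}²)/d_k, a_{k+1} = ⌊(a₀ + m_{k+1})/d_{k+1}⌋ (starting m₀ = 0, d₀ = 1), with convergents p_k = a_k·p_{k-1} + p_{k-2}, q_k = a_k·q_{k-1} + q_{k-2} (p₋₁ = 1, q₋₁ = 0):
  k = 0: a₀ = 11; p₀/q₀ = 11/1; p₀² − 135·q₀² = 121 − 135 = -14.
  k = 1: m = 11, d = 14, a = ⌊(11 + 11)/14⌋ = 1; p/q = (1·11 + 1)/(1·1 + 0) = 12/1; p² − 135·q² = 144 − 135 = 9.
  k = 2: m = 3, d = 9, a = ⌊(11 + 3)/9⌋ = 1; p/q = (1·12 + 11)/(1·1 + 1) = 23/2; p² − 135·q² = 529 − 540 = -11.
  k = 3: m = 6, d = 11, a = ⌊(11 + 6)/11⌋ = 1; p/q = (1·23 + 12)/(1·2 + 1) = 35/3; p² − 135·q² = 1225 − 1215 = 10.
  k = 4: m = 5, d = 10, a = ⌊(11 + 5)/10⌋ = 1; p/q = (1·35 + 23)/(1·3 + 2) = 58/5; p² − 135·q² = 3364 − 3375 = -11.
  k = 5: m = 5, d = 11, a = ⌊(11 + 5)/11⌋ = 1; p/q = (1·58 + 35)/(1·5 + 3) = 93/8; p² − 135·q² = 8649 − 8640 = 9.
  k = 6: m = 6, d = 9, a = ⌊(11 + 6)/9⌋ = 1; p/q = (1·93 + 58)/(1·8 + 5) = 151/13; p² − 135·q² = 22801 − 22815 = -14.
  k = 7: m = 3, d = 14, a = ⌊(11 + 3)/14⌋ = 1; p/q = (1·151 + 93)/(1·13 + 8) = 244/21; p² − 135·q² = 59536 − 59535 = 1.
  The first convergent with p² − 135·q² = 1 gives the fundamental solution (x₁, y₁) = (244, 21).
Step 2: Apply the recurrence (x_{n+1}, y_{n+1}) = (x₁x_n + 135y₁y_n, x₁y_n + y₁x_n) repeatedly.
  From (x_1, y_1) = (244, 21): x_2 = 244·244 + 135·21·21 = 119071; y_2 = 244·21 + 21·244 = 10248.
Step 3: Verify x_2² - 135·y_2² = 14177903041 - 14177903040 = 1 (should be 1). ✓

(x_1, y_1) = (244, 21); (x_2, y_2) = (119071, 10248).


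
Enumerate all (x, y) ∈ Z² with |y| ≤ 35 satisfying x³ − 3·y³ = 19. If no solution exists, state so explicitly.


The equation is x³ - 3y³ = 19. For fixed y, x³ = 3·y³ + 19, so a solution requires the RHS to be a perfect cube.
Strategy: iterate y from -35 to 35, compute RHS = 3·y³ + 19, and check whether it is a (positive or negative) perfect cube.
Check small values of y:
  y = 0: RHS = 19 is not a perfect cube.
  y = 1: RHS = 22 is not a perfect cube.
  y = -1: RHS = 16 is not a perfect cube.
  y = 2: RHS = 43 is not a perfect cube.
  y = -2: RHS = -5 is not a perfect cube.
  y = 3: RHS = 100 is not a perfect cube.
  y = -3: RHS = -62 is not a perfect cube.
Continuing the search up to |y| = 35 finds no solutions either.
No (x, y) in the scanned range satisfies the equation.

No integer solutions with |y| ≤ 35.


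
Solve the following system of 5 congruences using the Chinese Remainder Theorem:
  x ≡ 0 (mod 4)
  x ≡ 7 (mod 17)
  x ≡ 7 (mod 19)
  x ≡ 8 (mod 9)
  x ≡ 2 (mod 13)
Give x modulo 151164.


Product of moduli M = 4 · 17 · 19 · 9 · 13 = 151164.
Merge one congruence at a time:
  Start: x ≡ 0 (mod 4).
  Combine with x ≡ 7 (mod 17); new modulus lcm = 68.
    Write x = 0 + 4·t and substitute into x ≡ 7 (mod 17): 4·t ≡ 7 − 0 = 7 (mod 17).
    The inverse of 4 mod 17 is 13 (since 4·13 = 52 = 3·17 + 1), so t ≡ 13·7 = 91 ≡ 6 (mod 17).
    Then x = 0 + 4·6 = 24, valid modulo lcm(4, 17) = 68: x ≡ 24 (mod 68).
  Combine with x ≡ 7 (mod 19); new modulus lcm = 1292.
    Write x = 24 + 68·t and substitute into x ≡ 7 (mod 19): 68·t ≡ 7 − 24 = -17 (mod 19).
    Reduce coefficients mod 19: 11·t ≡ 2 (mod 19).
    The inverse of 11 mod 19 is 7 (since 11·7 = 77 = 4·19 + 1), so t ≡ 7·2 = 14 ≡ 14 (mod 19).
    Then x = 24 + 68·14 = 976, valid modulo lcm(68, 19) = 1292: x ≡ 976 (mod 1292).
  Combine with x ≡ 8 (mod 9); new modulus lcm = 11628.
    Write x = 976 + 1292·t and substitute into x ≡ 8 (mod 9): 1292·t ≡ 8 − 976 = -968 (mod 9).
    Reduce coefficients mod 9: 5·t ≡ 4 (mod 9).
    The inverse of 5 mod 9 is 2 (since 5·2 = 10 = 1·9 + 1), so t ≡ 2·4 = 8 ≡ 8 (mod 9).
    Then x = 976 + 1292·8 = 11312, valid modulo lcm(1292, 9) = 11628: x ≡ 11312 (mod 11628).
  Combine with x ≡ 2 (mod 13); new modulus lcm = 151164.
    Write x = 11312 + 11628·t and substitute into x ≡ 2 (mod 13): 11628·t ≡ 2 − 11312 = -11310 (mod 13).
    Reduce coefficients mod 13: 6·t ≡ 0 (mod 13).
    The inverse of 6 mod 13 is 11 (since 6·11 = 66 = 5·13 + 1), so t ≡ 11·0 = 0 ≡ 0 (mod 13).
    Then x = 11312 + 11628·0 = 11312, valid modulo lcm(11628, 13) = 151164: x ≡ 11312 (mod 151164).
Verify against each original: 11312 mod 4 = 0, 11312 mod 17 = 7, 11312 mod 19 = 7, 11312 mod 9 = 8, 11312 mod 13 = 2.

x ≡ 11312 (mod 151164).
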